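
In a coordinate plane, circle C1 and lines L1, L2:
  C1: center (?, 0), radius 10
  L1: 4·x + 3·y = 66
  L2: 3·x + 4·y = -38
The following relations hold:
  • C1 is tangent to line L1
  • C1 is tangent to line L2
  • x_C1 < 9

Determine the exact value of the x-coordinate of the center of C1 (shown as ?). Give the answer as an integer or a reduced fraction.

1. [C1‖L1]  x_C1² − 33x_C1 + 116 = 0  ⇒  x_C1 = 4 or 29
2. [C1‖L2]  x_C1² + (76/3)x_C1 − 352/3 = 0  ⇒  x_C1 = -88/3 or 4

4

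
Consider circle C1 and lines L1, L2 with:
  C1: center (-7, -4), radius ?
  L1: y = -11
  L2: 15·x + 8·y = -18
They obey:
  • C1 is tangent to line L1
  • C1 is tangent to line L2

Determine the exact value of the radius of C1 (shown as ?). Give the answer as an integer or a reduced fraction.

1. [C1‖L1]  r_C1² − 49 = 0  ⇒  r_C1 = 7 (r>0 drops 1)
2. [C1‖L2]  r_C1² − 49 = 0  ⇒  r_C1 = 7 (r>0 drops 1)

7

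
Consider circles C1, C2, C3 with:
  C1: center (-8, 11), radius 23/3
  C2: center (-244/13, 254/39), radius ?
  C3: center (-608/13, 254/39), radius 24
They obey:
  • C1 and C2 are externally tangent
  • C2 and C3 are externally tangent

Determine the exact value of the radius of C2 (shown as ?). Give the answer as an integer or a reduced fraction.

4

1. [ext C1·C2]  r_C2² + (46/3)r_C2 − 232/3 = 0  ⇒  r_C2 = 4 (r>0 drops 1)
2. [ext C2·C3]  r_C2² + 48r_C2 − 208 = 0  ⇒  r_C2 = 4 (r>0 drops 1)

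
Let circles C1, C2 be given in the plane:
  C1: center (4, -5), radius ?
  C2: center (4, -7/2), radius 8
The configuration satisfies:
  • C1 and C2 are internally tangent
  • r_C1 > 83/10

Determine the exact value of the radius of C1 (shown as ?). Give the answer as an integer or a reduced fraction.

1. [int C1,C2]  r_C1² − 16r_C1 + 247/4 = 0  ⇒  r_C1 = 13/2 or 19/2
2. given r_C1 > 83/10: keep 19/2

19/2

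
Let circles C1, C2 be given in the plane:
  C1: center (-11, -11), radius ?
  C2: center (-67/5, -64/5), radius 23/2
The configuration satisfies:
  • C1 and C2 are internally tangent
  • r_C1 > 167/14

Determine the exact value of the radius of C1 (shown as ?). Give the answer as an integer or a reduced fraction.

29/2

1. [int C1,C2]  r_C1² − 23r_C1 + 493/4 = 0  ⇒  r_C1 = 17/2 or 29/2
2. given r_C1 > 167/14: keep 29/2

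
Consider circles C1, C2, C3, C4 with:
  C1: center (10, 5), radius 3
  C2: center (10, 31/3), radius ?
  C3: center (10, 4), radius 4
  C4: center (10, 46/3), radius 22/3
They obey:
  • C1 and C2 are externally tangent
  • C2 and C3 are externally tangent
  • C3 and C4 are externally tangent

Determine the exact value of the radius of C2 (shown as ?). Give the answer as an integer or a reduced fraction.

1. [ext C1·C2]  r_C2² + 6r_C2 − 175/9 = 0  ⇒  r_C2 = 7/3 (r>0 drops 1)
2. [ext C2·C3]  r_C2² + 8r_C2 − 217/9 = 0  ⇒  r_C2 = 7/3 (r>0 drops 1)

7/3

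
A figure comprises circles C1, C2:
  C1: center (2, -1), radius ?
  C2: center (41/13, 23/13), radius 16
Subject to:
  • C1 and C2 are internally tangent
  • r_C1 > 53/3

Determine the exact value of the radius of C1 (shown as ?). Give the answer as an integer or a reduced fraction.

1. [int C1,C2]  r_C1² − 32r_C1 + 247 = 0  ⇒  r_C1 = 13 or 19
2. given r_C1 > 53/3: keep 19

19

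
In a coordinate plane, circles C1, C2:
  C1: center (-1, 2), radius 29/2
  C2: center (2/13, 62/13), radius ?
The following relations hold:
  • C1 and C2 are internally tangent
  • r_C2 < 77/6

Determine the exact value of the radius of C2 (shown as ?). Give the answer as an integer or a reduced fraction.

1. [int C1,C2]  r_C2² − 29r_C2 + 805/4 = 0  ⇒  r_C2 = 23/2 or 35/2
2. given r_C2 < 77/6: keep 23/2

23/2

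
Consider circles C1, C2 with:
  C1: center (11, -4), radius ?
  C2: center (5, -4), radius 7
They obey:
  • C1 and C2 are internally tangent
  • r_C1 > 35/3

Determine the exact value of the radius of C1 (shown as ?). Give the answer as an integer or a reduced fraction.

1. [int C1,C2]  r_C1² − 14r_C1 + 13 = 0  ⇒  r_C1 = 1 or 13
2. given r_C1 > 35/3: keep 13

13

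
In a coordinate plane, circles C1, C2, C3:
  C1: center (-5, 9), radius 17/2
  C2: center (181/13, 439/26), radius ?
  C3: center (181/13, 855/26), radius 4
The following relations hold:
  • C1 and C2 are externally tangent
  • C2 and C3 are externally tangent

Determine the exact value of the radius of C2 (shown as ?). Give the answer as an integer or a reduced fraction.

1. [ext C1·C2]  r_C2² + 17r_C2 − 348 = 0  ⇒  r_C2 = 12 (r>0 drops 1)
2. [ext C2·C3]  r_C2² + 8r_C2 − 240 = 0  ⇒  r_C2 = 12 (r>0 drops 1)

12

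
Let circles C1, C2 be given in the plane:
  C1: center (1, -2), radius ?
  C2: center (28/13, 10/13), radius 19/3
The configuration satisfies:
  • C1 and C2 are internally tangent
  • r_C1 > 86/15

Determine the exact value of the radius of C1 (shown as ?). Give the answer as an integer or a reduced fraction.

28/3

1. [int C1,C2]  r_C1² − (38/3)r_C1 + 280/9 = 0  ⇒  r_C1 = 10/3 or 28/3
2. given r_C1 > 86/15: keep 28/3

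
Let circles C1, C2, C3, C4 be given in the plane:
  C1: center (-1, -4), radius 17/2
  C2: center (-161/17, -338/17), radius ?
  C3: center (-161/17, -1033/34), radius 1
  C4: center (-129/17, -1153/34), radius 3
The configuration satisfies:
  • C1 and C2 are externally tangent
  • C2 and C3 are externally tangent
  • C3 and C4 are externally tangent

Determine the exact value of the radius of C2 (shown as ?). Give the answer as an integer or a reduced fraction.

1. [ext C1·C2]  r_C2² + 17r_C2 − 1007/4 = 0  ⇒  r_C2 = 19/2 (r>0 drops 1)
2. [ext C2·C3]  r_C2² + 2r_C2 − 437/4 = 0  ⇒  r_C2 = 19/2 (r>0 drops 1)

19/2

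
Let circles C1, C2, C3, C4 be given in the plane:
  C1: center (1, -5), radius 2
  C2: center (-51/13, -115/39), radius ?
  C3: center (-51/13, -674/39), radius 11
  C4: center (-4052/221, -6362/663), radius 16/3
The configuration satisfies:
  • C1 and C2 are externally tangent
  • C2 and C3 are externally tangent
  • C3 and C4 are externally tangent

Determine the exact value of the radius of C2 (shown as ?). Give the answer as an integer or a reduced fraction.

1. [ext C1·C2]  r_C2² + 4r_C2 − 220/9 = 0  ⇒  r_C2 = 10/3 (r>0 drops 1)
2. [ext C2·C3]  r_C2² + 22r_C2 − 760/9 = 0  ⇒  r_C2 = 10/3 (r>0 drops 1)

10/3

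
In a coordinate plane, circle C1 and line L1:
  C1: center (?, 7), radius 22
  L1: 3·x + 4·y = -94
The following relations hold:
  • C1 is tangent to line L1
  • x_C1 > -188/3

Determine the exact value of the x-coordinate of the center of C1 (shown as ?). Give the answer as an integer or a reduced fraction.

-4

1. [C1‖L1]  x_C1² + (244/3)x_C1 + 928/3 = 0  ⇒  x_C1 = -232/3 or -4
2. given x_C1 > -188/3: keep -4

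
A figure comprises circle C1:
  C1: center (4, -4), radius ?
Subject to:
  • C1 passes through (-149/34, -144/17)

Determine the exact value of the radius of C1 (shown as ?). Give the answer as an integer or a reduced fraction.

1. [C1∋P]  r_C1² − 361/4 = 0  ⇒  r_C1 = 19/2 (r>0 drops 1)

19/2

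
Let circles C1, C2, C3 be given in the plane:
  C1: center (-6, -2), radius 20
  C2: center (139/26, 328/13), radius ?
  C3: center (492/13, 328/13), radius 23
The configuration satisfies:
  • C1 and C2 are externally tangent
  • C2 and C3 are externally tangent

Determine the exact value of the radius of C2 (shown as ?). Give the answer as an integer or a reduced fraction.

19/2

1. [ext C1·C2]  r_C2² + 40r_C2 − 1881/4 = 0  ⇒  r_C2 = 19/2 (r>0 drops 1)
2. [ext C2·C3]  r_C2² + 46r_C2 − 2109/4 = 0  ⇒  r_C2 = 19/2 (r>0 drops 1)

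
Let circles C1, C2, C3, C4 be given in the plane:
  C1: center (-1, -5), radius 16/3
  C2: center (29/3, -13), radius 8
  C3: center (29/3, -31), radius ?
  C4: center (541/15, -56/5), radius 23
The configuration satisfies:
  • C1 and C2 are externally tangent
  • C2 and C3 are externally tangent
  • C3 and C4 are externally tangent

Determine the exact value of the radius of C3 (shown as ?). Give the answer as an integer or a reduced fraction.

1. [ext C2·C3]  r_C3² + 16r_C3 − 260 = 0  ⇒  r_C3 = 10 (r>0 drops 1)
2. [ext C3·C4]  r_C3² + 46r_C3 − 560 = 0  ⇒  r_C3 = 10 (r>0 drops 1)

10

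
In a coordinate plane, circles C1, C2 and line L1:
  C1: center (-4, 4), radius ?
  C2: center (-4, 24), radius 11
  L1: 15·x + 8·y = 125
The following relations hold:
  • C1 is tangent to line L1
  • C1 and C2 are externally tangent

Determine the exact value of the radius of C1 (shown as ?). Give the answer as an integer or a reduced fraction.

9

1. [C1‖L1]  r_C1² − 81 = 0  ⇒  r_C1 = 9 (r>0 drops 1)
2. [ext C1·C2]  r_C1² + 22r_C1 − 279 = 0  ⇒  r_C1 = 9 (r>0 drops 1)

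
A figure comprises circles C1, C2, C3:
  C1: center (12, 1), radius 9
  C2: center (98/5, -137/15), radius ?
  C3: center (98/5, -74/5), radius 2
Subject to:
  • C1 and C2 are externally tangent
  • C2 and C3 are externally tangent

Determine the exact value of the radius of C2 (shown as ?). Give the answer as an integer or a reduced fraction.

11/3

1. [ext C1·C2]  r_C2² + 18r_C2 − 715/9 = 0  ⇒  r_C2 = 11/3 (r>0 drops 1)
2. [ext C2·C3]  r_C2² + 4r_C2 − 253/9 = 0  ⇒  r_C2 = 11/3 (r>0 drops 1)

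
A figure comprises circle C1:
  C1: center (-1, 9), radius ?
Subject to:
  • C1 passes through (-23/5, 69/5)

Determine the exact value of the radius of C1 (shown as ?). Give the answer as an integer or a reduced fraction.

1. [C1∋P]  r_C1² − 36 = 0  ⇒  r_C1 = 6 (r>0 drops 1)

6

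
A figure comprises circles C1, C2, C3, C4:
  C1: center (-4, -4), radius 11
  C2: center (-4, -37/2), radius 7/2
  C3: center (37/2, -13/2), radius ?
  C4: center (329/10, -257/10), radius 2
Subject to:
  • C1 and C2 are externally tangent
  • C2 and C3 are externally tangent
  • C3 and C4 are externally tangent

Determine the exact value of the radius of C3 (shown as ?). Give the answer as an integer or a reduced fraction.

1. [ext C2·C3]  r_C3² + 7r_C3 − 638 = 0  ⇒  r_C3 = 22 (r>0 drops 1)
2. [ext C3·C4]  r_C3² + 4r_C3 − 572 = 0  ⇒  r_C3 = 22 (r>0 drops 1)

22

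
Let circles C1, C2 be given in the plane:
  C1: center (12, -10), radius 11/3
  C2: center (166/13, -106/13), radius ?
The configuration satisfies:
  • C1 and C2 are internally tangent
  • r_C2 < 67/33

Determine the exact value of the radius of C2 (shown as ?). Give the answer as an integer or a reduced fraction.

5/3

1. [int C1,C2]  r_C2² − (22/3)r_C2 + 85/9 = 0  ⇒  r_C2 = 5/3 or 17/3
2. given r_C2 < 67/33: keep 5/3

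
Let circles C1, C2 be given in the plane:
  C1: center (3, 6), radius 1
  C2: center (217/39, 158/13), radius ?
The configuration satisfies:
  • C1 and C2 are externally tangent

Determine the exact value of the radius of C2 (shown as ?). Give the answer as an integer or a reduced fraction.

1. [ext C1·C2]  r_C2² + 2r_C2 − 391/9 = 0  ⇒  r_C2 = 17/3 (r>0 drops 1)

17/3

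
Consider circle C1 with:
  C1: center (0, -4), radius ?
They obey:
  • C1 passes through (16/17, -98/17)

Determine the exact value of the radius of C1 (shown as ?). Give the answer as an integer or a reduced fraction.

1. [C1∋P]  r_C1² − 4 = 0  ⇒  r_C1 = 2 (r>0 drops 1)

2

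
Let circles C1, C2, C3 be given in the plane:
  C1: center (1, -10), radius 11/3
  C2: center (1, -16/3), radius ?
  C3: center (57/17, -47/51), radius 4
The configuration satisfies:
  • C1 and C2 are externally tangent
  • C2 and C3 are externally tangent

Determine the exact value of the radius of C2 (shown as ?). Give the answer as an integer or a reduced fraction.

1

1. [ext C1·C2]  r_C2² + (22/3)r_C2 − 25/3 = 0  ⇒  r_C2 = 1 (r>0 drops 1)
2. [ext C2·C3]  r_C2² + 8r_C2 − 9 = 0  ⇒  r_C2 = 1 (r>0 drops 1)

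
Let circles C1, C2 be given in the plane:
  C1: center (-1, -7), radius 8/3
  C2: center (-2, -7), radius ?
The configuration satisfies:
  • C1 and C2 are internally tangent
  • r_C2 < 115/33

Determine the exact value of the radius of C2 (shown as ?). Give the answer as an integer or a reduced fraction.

5/3

1. [int C1,C2]  r_C2² − (16/3)r_C2 + 55/9 = 0  ⇒  r_C2 = 5/3 or 11/3
2. given r_C2 < 115/33: keep 5/3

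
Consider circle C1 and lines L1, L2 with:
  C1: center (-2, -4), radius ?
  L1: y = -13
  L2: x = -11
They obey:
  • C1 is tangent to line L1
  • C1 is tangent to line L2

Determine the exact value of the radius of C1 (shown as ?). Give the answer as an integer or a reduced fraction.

1. [C1‖L1]  r_C1² − 81 = 0  ⇒  r_C1 = 9 (r>0 drops 1)
2. [C1‖L2]  r_C1² − 81 = 0  ⇒  r_C1 = 9 (r>0 drops 1)

9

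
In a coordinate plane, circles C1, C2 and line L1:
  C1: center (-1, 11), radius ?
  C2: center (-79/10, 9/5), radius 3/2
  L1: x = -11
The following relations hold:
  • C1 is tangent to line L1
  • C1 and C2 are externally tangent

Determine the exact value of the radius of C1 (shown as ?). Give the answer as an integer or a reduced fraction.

1. [C1‖L1]  r_C1² − 100 = 0  ⇒  r_C1 = 10 (r>0 drops 1)
2. [ext C1·C2]  r_C1² + 3r_C1 − 130 = 0  ⇒  r_C1 = 10 (r>0 drops 1)

10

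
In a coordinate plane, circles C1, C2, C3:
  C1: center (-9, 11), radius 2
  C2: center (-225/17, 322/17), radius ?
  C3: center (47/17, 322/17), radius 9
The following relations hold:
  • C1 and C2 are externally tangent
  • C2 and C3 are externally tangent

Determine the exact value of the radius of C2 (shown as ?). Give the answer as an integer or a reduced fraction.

1. [ext C1·C2]  r_C2² + 4r_C2 − 77 = 0  ⇒  r_C2 = 7 (r>0 drops 1)
2. [ext C2·C3]  r_C2² + 18r_C2 − 175 = 0  ⇒  r_C2 = 7 (r>0 drops 1)

7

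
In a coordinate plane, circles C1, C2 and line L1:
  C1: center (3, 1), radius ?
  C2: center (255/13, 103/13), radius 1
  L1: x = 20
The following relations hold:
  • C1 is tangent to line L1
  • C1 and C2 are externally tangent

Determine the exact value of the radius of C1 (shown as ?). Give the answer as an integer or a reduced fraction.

17

1. [C1‖L1]  r_C1² − 289 = 0  ⇒  r_C1 = 17 (r>0 drops 1)
2. [ext C1·C2]  r_C1² + 2r_C1 − 323 = 0  ⇒  r_C1 = 17 (r>0 drops 1)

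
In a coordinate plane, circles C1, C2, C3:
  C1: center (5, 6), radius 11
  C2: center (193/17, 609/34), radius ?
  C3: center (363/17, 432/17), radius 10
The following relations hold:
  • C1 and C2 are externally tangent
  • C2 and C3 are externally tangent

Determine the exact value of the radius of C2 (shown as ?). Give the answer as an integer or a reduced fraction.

5/2

1. [ext C1·C2]  r_C2² + 22r_C2 − 245/4 = 0  ⇒  r_C2 = 5/2 (r>0 drops 1)
2. [ext C2·C3]  r_C2² + 20r_C2 − 225/4 = 0  ⇒  r_C2 = 5/2 (r>0 drops 1)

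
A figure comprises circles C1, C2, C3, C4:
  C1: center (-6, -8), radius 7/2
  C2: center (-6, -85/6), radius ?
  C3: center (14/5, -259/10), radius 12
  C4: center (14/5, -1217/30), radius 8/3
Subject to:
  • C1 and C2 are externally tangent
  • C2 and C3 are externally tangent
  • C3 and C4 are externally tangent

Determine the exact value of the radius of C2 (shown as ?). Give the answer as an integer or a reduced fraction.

8/3

1. [ext C1·C2]  r_C2² + 7r_C2 − 232/9 = 0  ⇒  r_C2 = 8/3 (r>0 drops 1)
2. [ext C2·C3]  r_C2² + 24r_C2 − 640/9 = 0  ⇒  r_C2 = 8/3 (r>0 drops 1)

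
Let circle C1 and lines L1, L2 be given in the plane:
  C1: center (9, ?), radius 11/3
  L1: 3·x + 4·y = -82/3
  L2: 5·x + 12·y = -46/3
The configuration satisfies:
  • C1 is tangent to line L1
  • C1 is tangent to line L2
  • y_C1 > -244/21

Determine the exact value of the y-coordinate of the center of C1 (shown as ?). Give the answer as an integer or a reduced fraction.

1. [C1‖L1]  y_C1² + (163/6)y_C1 + 327/2 = 0  ⇒  y_C1 = -109/6 or -9
2. [C1‖L2]  y_C1² + (181/18)y_C1 + 19/2 = 0  ⇒  y_C1 = -9 or -19/18

-9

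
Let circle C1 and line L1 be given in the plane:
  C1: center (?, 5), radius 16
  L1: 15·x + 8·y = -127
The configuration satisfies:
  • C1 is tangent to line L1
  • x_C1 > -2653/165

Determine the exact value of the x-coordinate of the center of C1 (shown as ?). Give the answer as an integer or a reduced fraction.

1. [C1‖L1]  x_C1² + (334/15)x_C1 − 3073/15 = 0  ⇒  x_C1 = -439/15 or 7
2. given x_C1 > -2653/165: keep 7

7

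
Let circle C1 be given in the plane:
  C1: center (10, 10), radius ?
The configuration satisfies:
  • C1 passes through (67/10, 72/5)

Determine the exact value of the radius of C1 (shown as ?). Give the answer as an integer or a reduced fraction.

1. [C1∋P]  r_C1² − 121/4 = 0  ⇒  r_C1 = 11/2 (r>0 drops 1)

11/2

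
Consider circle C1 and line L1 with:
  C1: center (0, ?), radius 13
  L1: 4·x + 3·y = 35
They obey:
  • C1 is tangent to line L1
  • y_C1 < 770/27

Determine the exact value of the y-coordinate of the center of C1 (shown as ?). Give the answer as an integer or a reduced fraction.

1. [C1‖L1]  y_C1² − (70/3)y_C1 − 1000/3 = 0  ⇒  y_C1 = -10 or 100/3
2. given y_C1 < 770/27: keep -10

-10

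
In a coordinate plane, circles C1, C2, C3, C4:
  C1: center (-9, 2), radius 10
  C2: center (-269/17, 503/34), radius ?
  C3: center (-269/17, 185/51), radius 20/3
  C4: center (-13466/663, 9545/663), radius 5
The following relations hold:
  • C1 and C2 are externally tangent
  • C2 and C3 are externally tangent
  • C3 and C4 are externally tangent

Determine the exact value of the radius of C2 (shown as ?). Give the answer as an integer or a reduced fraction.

9/2

1. [ext C1·C2]  r_C2² + 20r_C2 − 441/4 = 0  ⇒  r_C2 = 9/2 (r>0 drops 1)
2. [ext C2·C3]  r_C2² + (40/3)r_C2 − 321/4 = 0  ⇒  r_C2 = 9/2 (r>0 drops 1)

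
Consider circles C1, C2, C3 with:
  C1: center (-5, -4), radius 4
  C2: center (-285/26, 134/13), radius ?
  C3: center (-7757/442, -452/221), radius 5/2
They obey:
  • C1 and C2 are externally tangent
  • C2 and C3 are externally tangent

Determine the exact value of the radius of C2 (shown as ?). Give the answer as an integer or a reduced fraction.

1. [ext C1·C2]  r_C2² + 8r_C2 − 897/4 = 0  ⇒  r_C2 = 23/2 (r>0 drops 1)
2. [ext C2·C3]  r_C2² + 5r_C2 − 759/4 = 0  ⇒  r_C2 = 23/2 (r>0 drops 1)

23/2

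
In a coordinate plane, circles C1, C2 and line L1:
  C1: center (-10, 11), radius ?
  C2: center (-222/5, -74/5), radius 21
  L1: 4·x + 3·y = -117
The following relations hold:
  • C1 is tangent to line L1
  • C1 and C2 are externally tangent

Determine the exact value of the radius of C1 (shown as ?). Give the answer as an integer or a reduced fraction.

1. [C1‖L1]  r_C1² − 484 = 0  ⇒  r_C1 = 22 (r>0 drops 1)
2. [ext C1·C2]  r_C1² + 42r_C1 − 1408 = 0  ⇒  r_C1 = 22 (r>0 drops 1)

22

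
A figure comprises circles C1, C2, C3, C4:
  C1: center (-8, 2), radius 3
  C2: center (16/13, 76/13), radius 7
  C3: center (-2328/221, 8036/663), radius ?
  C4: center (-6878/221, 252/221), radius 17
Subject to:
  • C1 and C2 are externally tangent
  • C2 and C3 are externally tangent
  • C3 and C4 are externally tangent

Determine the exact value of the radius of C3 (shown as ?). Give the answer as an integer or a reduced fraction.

1. [ext C2·C3]  r_C3² + 14r_C3 − 1159/9 = 0  ⇒  r_C3 = 19/3 (r>0 drops 1)
2. [ext C3·C4]  r_C3² + 34r_C3 − 2299/9 = 0  ⇒  r_C3 = 19/3 (r>0 drops 1)

19/3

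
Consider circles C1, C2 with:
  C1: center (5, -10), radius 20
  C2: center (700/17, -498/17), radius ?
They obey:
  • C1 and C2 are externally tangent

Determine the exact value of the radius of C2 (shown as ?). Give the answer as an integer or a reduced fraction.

21

1. [ext C1·C2]  r_C2² + 40r_C2 − 1281 = 0  ⇒  r_C2 = 21 (r>0 drops 1)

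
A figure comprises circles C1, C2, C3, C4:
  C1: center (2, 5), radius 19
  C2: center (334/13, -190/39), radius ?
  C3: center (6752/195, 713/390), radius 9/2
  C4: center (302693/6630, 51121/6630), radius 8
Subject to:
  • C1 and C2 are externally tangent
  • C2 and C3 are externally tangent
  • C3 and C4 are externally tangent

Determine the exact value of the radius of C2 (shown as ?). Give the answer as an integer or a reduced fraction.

1. [ext C1·C2]  r_C2² + 38r_C2 − 2680/9 = 0  ⇒  r_C2 = 20/3 (r>0 drops 1)
2. [ext C2·C3]  r_C2² + 9r_C2 − 940/9 = 0  ⇒  r_C2 = 20/3 (r>0 drops 1)

20/3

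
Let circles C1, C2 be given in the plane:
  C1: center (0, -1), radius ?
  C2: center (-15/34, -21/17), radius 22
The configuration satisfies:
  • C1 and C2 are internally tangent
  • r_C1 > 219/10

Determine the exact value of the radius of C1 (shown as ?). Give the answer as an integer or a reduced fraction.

1. [int C1,C2]  r_C1² − 44r_C1 + 1935/4 = 0  ⇒  r_C1 = 43/2 or 45/2
2. given r_C1 > 219/10: keep 45/2

45/2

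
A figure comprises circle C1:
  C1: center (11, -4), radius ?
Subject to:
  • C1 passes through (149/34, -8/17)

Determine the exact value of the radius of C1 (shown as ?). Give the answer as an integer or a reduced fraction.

1. [C1∋P]  r_C1² − 225/4 = 0  ⇒  r_C1 = 15/2 (r>0 drops 1)

15/2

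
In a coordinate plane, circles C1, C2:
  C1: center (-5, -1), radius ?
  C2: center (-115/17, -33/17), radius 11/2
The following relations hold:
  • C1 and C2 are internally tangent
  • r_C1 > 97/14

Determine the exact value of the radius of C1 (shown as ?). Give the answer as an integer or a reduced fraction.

15/2

1. [int C1,C2]  r_C1² − 11r_C1 + 105/4 = 0  ⇒  r_C1 = 7/2 or 15/2
2. given r_C1 > 97/14: keep 15/2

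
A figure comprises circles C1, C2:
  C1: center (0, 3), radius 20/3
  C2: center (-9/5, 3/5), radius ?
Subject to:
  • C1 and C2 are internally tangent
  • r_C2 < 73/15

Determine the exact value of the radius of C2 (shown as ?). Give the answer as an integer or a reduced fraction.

11/3

1. [int C1,C2]  r_C2² − (40/3)r_C2 + 319/9 = 0  ⇒  r_C2 = 11/3 or 29/3
2. given r_C2 < 73/15: keep 11/3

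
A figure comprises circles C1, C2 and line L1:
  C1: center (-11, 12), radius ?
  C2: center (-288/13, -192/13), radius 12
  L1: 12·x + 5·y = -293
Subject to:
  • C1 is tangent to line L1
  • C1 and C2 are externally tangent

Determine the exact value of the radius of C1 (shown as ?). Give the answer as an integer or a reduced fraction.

1. [C1‖L1]  r_C1² − 289 = 0  ⇒  r_C1 = 17 (r>0 drops 1)
2. [ext C1·C2]  r_C1² + 24r_C1 − 697 = 0  ⇒  r_C1 = 17 (r>0 drops 1)

17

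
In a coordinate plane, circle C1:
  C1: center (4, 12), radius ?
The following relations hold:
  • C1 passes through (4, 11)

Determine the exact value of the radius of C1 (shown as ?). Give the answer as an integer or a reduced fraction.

1

1. [C1∋P]  r_C1² − 1 = 0  ⇒  r_C1 = 1 (r>0 drops 1)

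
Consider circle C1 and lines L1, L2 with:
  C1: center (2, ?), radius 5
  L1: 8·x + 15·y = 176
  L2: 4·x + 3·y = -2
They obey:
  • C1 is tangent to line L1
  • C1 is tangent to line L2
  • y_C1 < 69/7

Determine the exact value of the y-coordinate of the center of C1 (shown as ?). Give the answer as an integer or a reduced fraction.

1. [C1‖L1]  y_C1² − (64/3)y_C1 + 245/3 = 0  ⇒  y_C1 = 5 or 49/3
2. [C1‖L2]  y_C1² + (20/3)y_C1 − 175/3 = 0  ⇒  y_C1 = -35/3 or 5

5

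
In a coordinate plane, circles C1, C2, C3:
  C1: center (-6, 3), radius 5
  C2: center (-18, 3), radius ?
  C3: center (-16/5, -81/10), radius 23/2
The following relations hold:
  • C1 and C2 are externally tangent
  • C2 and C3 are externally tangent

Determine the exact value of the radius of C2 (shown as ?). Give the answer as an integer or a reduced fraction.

1. [ext C1·C2]  r_C2² + 10r_C2 − 119 = 0  ⇒  r_C2 = 7 (r>0 drops 1)
2. [ext C2·C3]  r_C2² + 23r_C2 − 210 = 0  ⇒  r_C2 = 7 (r>0 drops 1)

7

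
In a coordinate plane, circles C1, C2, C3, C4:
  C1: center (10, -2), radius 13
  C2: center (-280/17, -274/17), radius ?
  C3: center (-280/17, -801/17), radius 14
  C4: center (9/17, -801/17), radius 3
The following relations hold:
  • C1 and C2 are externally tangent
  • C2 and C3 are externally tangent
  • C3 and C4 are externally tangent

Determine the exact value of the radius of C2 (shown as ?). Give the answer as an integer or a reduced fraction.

1. [ext C1·C2]  r_C2² + 26r_C2 − 731 = 0  ⇒  r_C2 = 17 (r>0 drops 1)
2. [ext C2·C3]  r_C2² + 28r_C2 − 765 = 0  ⇒  r_C2 = 17 (r>0 drops 1)

17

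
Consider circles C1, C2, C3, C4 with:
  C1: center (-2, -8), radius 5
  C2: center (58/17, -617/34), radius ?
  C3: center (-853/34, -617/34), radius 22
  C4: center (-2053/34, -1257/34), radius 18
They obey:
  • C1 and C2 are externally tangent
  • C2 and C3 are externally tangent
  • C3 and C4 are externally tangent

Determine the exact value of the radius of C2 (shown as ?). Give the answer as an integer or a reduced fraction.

1. [ext C1·C2]  r_C2² + 10r_C2 − 429/4 = 0  ⇒  r_C2 = 13/2 (r>0 drops 1)
2. [ext C2·C3]  r_C2² + 44r_C2 − 1313/4 = 0  ⇒  r_C2 = 13/2 (r>0 drops 1)

13/2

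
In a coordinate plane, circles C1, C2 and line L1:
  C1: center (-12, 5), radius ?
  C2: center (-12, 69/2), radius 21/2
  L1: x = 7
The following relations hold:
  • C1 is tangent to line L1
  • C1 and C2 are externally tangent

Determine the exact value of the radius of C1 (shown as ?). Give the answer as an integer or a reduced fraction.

1. [C1‖L1]  r_C1² − 361 = 0  ⇒  r_C1 = 19 (r>0 drops 1)
2. [ext C1·C2]  r_C1² + 21r_C1 − 760 = 0  ⇒  r_C1 = 19 (r>0 drops 1)

19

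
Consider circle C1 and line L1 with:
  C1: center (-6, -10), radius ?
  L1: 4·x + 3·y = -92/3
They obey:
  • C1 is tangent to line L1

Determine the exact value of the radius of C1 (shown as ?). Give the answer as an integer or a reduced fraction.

1. [C1‖L1]  r_C1² − 196/9 = 0  ⇒  r_C1 = 14/3 (r>0 drops 1)

14/3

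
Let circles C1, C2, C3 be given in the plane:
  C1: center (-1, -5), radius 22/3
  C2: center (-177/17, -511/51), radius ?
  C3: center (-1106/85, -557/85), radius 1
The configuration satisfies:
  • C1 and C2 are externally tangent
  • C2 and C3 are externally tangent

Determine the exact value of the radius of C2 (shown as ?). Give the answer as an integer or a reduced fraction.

1. [ext C1·C2]  r_C2² + (44/3)r_C2 − 60 = 0  ⇒  r_C2 = 10/3 (r>0 drops 1)
2. [ext C2·C3]  r_C2² + 2r_C2 − 160/9 = 0  ⇒  r_C2 = 10/3 (r>0 drops 1)

10/3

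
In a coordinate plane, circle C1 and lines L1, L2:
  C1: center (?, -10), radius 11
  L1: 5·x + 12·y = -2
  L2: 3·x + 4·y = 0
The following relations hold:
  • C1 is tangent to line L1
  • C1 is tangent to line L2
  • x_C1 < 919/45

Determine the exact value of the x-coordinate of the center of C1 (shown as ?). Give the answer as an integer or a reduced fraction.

1. [C1‖L1]  x_C1² − (236/5)x_C1 − 261 = 0  ⇒  x_C1 = -5 or 261/5
2. [C1‖L2]  x_C1² − (80/3)x_C1 − 475/3 = 0  ⇒  x_C1 = -5 or 95/3

-5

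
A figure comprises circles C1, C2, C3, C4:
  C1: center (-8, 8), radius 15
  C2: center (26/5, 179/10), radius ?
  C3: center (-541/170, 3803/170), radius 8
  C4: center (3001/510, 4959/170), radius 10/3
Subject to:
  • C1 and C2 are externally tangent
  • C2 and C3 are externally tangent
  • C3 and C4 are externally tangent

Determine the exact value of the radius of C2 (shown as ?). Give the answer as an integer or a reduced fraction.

3/2

1. [ext C1·C2]  r_C2² + 30r_C2 − 189/4 = 0  ⇒  r_C2 = 3/2 (r>0 drops 1)
2. [ext C2·C3]  r_C2² + 16r_C2 − 105/4 = 0  ⇒  r_C2 = 3/2 (r>0 drops 1)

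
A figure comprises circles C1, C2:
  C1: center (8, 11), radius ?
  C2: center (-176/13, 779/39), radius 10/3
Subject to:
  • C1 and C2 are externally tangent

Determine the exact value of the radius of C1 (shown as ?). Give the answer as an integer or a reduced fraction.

20

1. [ext C1·C2]  r_C1² + (20/3)r_C1 − 1600/3 = 0  ⇒  r_C1 = 20 (r>0 drops 1)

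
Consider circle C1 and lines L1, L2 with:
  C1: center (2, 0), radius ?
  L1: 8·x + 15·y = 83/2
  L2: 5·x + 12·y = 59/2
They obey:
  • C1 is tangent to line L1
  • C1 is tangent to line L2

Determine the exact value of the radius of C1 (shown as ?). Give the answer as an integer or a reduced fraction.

3/2

1. [C1‖L1]  r_C1² − 9/4 = 0  ⇒  r_C1 = 3/2 (r>0 drops 1)
2. [C1‖L2]  r_C1² − 9/4 = 0  ⇒  r_C1 = 3/2 (r>0 drops 1)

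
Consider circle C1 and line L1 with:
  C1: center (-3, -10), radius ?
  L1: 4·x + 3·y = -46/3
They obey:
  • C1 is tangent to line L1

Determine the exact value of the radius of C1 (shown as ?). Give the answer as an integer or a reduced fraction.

1. [C1‖L1]  r_C1² − 256/9 = 0  ⇒  r_C1 = 16/3 (r>0 drops 1)

16/3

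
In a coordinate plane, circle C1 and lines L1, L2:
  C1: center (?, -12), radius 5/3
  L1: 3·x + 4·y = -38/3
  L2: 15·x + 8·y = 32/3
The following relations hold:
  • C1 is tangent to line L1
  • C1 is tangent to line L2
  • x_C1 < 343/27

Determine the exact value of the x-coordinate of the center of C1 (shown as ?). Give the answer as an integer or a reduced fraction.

9

1. [C1‖L1]  x_C1² − (212/9)x_C1 + 131 = 0  ⇒  x_C1 = 9 or 131/9
2. [C1‖L2]  x_C1² − (128/9)x_C1 + 47 = 0  ⇒  x_C1 = 47/9 or 9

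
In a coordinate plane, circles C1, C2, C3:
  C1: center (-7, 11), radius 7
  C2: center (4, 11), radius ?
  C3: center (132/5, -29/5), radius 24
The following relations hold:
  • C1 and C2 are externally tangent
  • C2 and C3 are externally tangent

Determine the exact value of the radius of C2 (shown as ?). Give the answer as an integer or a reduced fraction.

4

1. [ext C1·C2]  r_C2² + 14r_C2 − 72 = 0  ⇒  r_C2 = 4 (r>0 drops 1)
2. [ext C2·C3]  r_C2² + 48r_C2 − 208 = 0  ⇒  r_C2 = 4 (r>0 drops 1)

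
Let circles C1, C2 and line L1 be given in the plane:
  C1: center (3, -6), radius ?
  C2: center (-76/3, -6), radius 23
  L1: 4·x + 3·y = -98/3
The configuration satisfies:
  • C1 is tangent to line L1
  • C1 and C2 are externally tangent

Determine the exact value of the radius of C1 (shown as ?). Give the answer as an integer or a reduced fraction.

16/3

1. [C1‖L1]  r_C1² − 256/9 = 0  ⇒  r_C1 = 16/3 (r>0 drops 1)
2. [ext C1·C2]  r_C1² + 46r_C1 − 2464/9 = 0  ⇒  r_C1 = 16/3 (r>0 drops 1)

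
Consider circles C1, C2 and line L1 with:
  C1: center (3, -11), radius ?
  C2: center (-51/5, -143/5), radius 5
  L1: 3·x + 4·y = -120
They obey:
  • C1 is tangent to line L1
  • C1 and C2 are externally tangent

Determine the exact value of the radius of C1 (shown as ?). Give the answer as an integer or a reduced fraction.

17

1. [C1‖L1]  r_C1² − 289 = 0  ⇒  r_C1 = 17 (r>0 drops 1)
2. [ext C1·C2]  r_C1² + 10r_C1 − 459 = 0  ⇒  r_C1 = 17 (r>0 drops 1)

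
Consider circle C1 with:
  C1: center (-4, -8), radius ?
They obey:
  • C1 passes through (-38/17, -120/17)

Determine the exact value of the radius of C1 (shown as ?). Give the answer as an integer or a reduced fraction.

2

1. [C1∋P]  r_C1² − 4 = 0  ⇒  r_C1 = 2 (r>0 drops 1)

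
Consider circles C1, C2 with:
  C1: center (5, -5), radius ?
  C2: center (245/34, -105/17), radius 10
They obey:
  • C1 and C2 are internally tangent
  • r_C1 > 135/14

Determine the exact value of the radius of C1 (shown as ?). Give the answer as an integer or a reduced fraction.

25/2

1. [int C1,C2]  r_C1² − 20r_C1 + 375/4 = 0  ⇒  r_C1 = 15/2 or 25/2
2. given r_C1 > 135/14: keep 25/2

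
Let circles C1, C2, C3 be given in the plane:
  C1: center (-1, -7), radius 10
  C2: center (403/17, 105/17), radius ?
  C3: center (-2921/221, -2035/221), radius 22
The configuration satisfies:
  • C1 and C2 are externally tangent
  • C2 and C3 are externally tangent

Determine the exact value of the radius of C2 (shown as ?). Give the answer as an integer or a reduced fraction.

1. [ext C1·C2]  r_C2² + 20r_C2 − 684 = 0  ⇒  r_C2 = 18 (r>0 drops 1)
2. [ext C2·C3]  r_C2² + 44r_C2 − 1116 = 0  ⇒  r_C2 = 18 (r>0 drops 1)

18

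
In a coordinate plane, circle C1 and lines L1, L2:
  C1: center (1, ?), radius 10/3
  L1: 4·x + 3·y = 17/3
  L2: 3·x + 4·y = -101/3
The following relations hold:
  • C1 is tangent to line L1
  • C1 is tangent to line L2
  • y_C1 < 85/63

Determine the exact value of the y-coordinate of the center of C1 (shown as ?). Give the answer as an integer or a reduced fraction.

1. [C1‖L1]  y_C1² − (10/9)y_C1 − 275/9 = 0  ⇒  y_C1 = -5 or 55/9
2. [C1‖L2]  y_C1² + (55/3)y_C1 + 200/3 = 0  ⇒  y_C1 = -40/3 or -5

-5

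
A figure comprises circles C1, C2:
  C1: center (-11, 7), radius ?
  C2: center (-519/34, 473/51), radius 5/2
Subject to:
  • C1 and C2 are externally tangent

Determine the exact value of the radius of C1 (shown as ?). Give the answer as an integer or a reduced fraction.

1. [ext C1·C2]  r_C1² + 5r_C1 − 154/9 = 0  ⇒  r_C1 = 7/3 (r>0 drops 1)

7/3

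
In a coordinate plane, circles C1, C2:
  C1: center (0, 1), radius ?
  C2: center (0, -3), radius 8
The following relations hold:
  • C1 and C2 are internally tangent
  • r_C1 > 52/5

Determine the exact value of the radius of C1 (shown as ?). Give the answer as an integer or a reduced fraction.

12

1. [int C1,C2]  r_C1² − 16r_C1 + 48 = 0  ⇒  r_C1 = 4 or 12
2. given r_C1 > 52/5: keep 12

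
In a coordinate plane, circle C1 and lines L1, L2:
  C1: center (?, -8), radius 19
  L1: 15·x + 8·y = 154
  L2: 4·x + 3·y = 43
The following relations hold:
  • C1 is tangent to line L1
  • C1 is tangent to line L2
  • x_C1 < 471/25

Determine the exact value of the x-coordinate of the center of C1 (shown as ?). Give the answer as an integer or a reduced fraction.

1. [C1‖L1]  x_C1² − (436/15)x_C1 − 3787/15 = 0  ⇒  x_C1 = -7 or 541/15
2. [C1‖L2]  x_C1² − (67/2)x_C1 − 567/2 = 0  ⇒  x_C1 = -7 or 81/2

-7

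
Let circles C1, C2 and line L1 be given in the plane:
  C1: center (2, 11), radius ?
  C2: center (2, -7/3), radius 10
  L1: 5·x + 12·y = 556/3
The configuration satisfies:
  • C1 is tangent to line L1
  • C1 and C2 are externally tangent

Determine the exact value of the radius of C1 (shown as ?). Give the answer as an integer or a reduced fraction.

1. [C1‖L1]  r_C1² − 100/9 = 0  ⇒  r_C1 = 10/3 (r>0 drops 1)
2. [ext C1·C2]  r_C1² + 20r_C1 − 700/9 = 0  ⇒  r_C1 = 10/3 (r>0 drops 1)

10/3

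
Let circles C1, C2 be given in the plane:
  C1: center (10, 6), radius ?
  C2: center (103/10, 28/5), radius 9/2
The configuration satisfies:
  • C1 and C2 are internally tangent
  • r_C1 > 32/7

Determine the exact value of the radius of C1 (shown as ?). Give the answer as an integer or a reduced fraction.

1. [int C1,C2]  r_C1² − 9r_C1 + 20 = 0  ⇒  r_C1 = 4 or 5
2. given r_C1 > 32/7: keep 5

5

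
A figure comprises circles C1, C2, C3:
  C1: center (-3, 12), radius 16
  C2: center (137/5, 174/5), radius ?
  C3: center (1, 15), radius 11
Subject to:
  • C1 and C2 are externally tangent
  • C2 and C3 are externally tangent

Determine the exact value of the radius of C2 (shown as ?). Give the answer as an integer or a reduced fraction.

1. [ext C1·C2]  r_C2² + 32r_C2 − 1188 = 0  ⇒  r_C2 = 22 (r>0 drops 1)
2. [ext C2·C3]  r_C2² + 22r_C2 − 968 = 0  ⇒  r_C2 = 22 (r>0 drops 1)

22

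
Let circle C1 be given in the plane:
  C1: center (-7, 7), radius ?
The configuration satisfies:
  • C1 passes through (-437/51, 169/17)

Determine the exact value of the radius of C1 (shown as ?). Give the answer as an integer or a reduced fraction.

1. [C1∋P]  r_C1² − 100/9 = 0  ⇒  r_C1 = 10/3 (r>0 drops 1)

10/3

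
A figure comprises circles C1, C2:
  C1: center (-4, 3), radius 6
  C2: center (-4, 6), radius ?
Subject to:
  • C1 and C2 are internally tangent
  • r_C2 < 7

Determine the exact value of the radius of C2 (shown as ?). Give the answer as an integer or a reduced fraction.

1. [int C1,C2]  r_C2² − 12r_C2 + 27 = 0  ⇒  r_C2 = 3 or 9
2. given r_C2 < 7: keep 3

3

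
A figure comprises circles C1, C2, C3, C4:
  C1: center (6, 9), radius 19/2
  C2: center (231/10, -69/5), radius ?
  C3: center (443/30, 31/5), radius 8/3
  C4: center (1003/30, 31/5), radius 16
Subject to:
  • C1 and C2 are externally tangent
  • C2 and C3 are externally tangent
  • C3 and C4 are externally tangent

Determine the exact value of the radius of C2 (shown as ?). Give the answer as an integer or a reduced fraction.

1. [ext C1·C2]  r_C2² + 19r_C2 − 722 = 0  ⇒  r_C2 = 19 (r>0 drops 1)
2. [ext C2·C3]  r_C2² + (16/3)r_C2 − 1387/3 = 0  ⇒  r_C2 = 19 (r>0 drops 1)

19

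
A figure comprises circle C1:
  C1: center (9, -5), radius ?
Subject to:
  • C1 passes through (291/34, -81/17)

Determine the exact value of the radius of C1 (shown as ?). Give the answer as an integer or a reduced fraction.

1. [C1∋P]  r_C1² − 1/4 = 0  ⇒  r_C1 = 1/2 (r>0 drops 1)

1/2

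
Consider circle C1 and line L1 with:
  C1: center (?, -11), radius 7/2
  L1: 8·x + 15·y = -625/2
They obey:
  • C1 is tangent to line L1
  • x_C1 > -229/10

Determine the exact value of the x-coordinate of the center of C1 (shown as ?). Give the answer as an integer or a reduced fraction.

-11

1. [C1‖L1]  x_C1² + (295/8)x_C1 + 2277/8 = 0  ⇒  x_C1 = -207/8 or -11
2. given x_C1 > -229/10: keep -11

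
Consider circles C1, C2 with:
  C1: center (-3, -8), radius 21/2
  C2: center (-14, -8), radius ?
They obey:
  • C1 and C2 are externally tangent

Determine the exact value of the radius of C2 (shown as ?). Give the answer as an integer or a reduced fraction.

1. [ext C1·C2]  r_C2² + 21r_C2 − 43/4 = 0  ⇒  r_C2 = 1/2 (r>0 drops 1)

1/2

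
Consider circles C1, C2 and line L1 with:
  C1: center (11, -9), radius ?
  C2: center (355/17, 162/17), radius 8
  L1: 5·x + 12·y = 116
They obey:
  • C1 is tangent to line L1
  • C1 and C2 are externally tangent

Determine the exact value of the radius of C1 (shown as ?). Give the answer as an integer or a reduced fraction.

1. [C1‖L1]  r_C1² − 169 = 0  ⇒  r_C1 = 13 (r>0 drops 1)
2. [ext C1·C2]  r_C1² + 16r_C1 − 377 = 0  ⇒  r_C1 = 13 (r>0 drops 1)

13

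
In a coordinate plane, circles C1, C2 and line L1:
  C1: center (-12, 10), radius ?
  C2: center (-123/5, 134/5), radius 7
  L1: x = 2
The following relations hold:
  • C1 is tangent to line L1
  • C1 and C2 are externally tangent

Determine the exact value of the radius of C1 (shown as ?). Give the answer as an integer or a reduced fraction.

1. [C1‖L1]  r_C1² − 196 = 0  ⇒  r_C1 = 14 (r>0 drops 1)
2. [ext C1·C2]  r_C1² + 14r_C1 − 392 = 0  ⇒  r_C1 = 14 (r>0 drops 1)

14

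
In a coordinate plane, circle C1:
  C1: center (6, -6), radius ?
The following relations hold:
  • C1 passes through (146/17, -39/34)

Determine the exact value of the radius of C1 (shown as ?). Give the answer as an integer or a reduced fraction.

1. [C1∋P]  r_C1² − 121/4 = 0  ⇒  r_C1 = 11/2 (r>0 drops 1)

11/2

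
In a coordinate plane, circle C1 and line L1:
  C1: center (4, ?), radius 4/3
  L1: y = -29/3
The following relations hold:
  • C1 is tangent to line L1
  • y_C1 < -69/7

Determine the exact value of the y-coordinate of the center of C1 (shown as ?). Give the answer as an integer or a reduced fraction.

-11

1. [C1‖L1]  y_C1² + (58/3)y_C1 + 275/3 = 0  ⇒  y_C1 = -11 or -25/3
2. given y_C1 < -69/7: keep -11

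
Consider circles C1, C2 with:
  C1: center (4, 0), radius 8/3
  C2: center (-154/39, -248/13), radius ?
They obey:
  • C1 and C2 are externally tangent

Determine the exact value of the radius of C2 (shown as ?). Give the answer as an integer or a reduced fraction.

1. [ext C1·C2]  r_C2² + (16/3)r_C2 − 420 = 0  ⇒  r_C2 = 18 (r>0 drops 1)

18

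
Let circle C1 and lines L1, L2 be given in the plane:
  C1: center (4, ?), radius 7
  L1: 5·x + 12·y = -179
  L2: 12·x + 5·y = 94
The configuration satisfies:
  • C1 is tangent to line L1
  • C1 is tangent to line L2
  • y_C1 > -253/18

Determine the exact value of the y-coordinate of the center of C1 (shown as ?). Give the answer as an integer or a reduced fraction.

1. [C1‖L1]  y_C1² + (199/6)y_C1 + 435/2 = 0  ⇒  y_C1 = -145/6 or -9
2. [C1‖L2]  y_C1² − (92/5)y_C1 − 1233/5 = 0  ⇒  y_C1 = -9 or 137/5

-9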